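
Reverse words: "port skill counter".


Original: "port skill counter"
Words (1..n): port | skill | counter
Reversed (n..1): counter | skill | port
Result = "counter skill port"


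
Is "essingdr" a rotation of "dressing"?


Word: "dressing", Candidate: "essingdr"
Method: check if candidate is substring of word+word
"dressingdressing" contains "essingdr"? Yes
Is rotation = Yes


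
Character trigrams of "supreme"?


Word: "supreme" (length 7)
Number of trigrams = 7 - 3 + 1 = 5
  Position 0: "sup"
  Position 1: "upr"
  Position 2: "pre"
  Position 3: "rem"
  Position 4: "eme"
Trigrams = "sup", "upr", "pre", "rem", "eme"


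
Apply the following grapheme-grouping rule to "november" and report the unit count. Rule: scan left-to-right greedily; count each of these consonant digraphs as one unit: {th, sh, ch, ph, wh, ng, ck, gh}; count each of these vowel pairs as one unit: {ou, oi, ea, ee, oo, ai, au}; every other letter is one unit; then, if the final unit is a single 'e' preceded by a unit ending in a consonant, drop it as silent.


Word: "november" (8 letters)
Left-to-right scan:
  [1] 'n' (letter)
  [2] 'o' (letter)
  [3] 'v' (letter)
  [4] 'e' (letter)
  [5] 'm' (letter)
  [6] 'b' (letter)
  [7] 'e' (letter)
  [8] 'r' (letter)
Units from scan: 8
Sound units = 8 units


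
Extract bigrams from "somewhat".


Word: "somewhat" (length 8)
Number of bigrams = 8 - 2 + 1 = 7
  Position 0: "so"
  Position 1: "om"
  Position 2: "me"
  Position 3: "ew"
  Position 4: "wh"
  Position 5: "ha"
  Position 6: "at"
Bigrams = "so", "om", "me", "ew", "wh", "ha", "at"


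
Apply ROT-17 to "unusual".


Word: "unusual"
Shift: 17
Each letter → (letter + shift) mod 26:
  'u' (20) + 17 = 11 → 'l'
  'n' (13) + 17 = 4 → 'e'
  'u' (20) + 17 = 11 → 'l'
  's' (18) + 17 = 9 → 'j'
  'u' (20) + 17 = 11 → 'l'
  'a' (0) + 17 = 17 → 'r'
  'l' (11) + 17 = 2 → 'c'
Result = "leljlrc"


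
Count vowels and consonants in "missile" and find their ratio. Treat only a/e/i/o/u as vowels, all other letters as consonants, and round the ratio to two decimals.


Word: "missile"
Vowels (a,e,i,o,u): 3
Consonants: 4
Ratio = 3/4
= 0.75


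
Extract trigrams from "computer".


Word: "computer" (length 8)
Number of trigrams = 8 - 3 + 1 = 6
  Position 0: "com"
  Position 1: "omp"
  Position 2: "mpu"
  Position 3: "put"
  Position 4: "ute"
  Position 5: "ter"
Trigrams = "com", "omp", "mpu", "put", "ute", "ter"


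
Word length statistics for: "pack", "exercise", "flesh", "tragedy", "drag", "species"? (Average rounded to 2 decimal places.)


Lengths: "pack"=4, "exercise"=8, "flesh"=5, "tragedy"=7, "drag"=4, "species"=7
Sum = 35, Count = 6
Average = 35/6 = 5.83
= avg=5.83, min=4, max=8


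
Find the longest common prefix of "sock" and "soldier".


Word 1: "sock"
Word 2: "soldier"
Comparing from start:
  Pos 0: 's' == 's'
  Pos 1: 'o' == 'o'
  Pos 2: 'c' != 'l' (stop)
LCP = "so" (length 2)


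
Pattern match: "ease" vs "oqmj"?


Pattern of "ease": [0, 1, 2, 0]
Pattern of "oqmj": [0, 1, 2, 3]
Patterns do not match
Same pattern = No


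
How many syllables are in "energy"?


Word: "energy"
Syllable breakdown: en / er / gy
Counting: 3 parts
= 3 syllables


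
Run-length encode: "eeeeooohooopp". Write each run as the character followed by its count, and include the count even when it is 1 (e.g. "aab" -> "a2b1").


String: "eeeeooohooopp"
Scanning for consecutive runs:
  'e' x 4
  'o' x 3
  'h' x 1
  'o' x 3
  'p' x 2
RLE = "e4o3h1o3p2"


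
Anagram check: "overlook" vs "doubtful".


Word 1: "overlook" → sorted: eklooorv
Word 2: "doubtful" → sorted: bdflotuu
Same letters? eklooorv != bdflotuu
Anagram = No


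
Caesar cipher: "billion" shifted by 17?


Word: "billion"
Shift: 17
Each letter → (letter + shift) mod 26:
  'b' (1) + 17 = 18 → 's'
  'i' (8) + 17 = 25 → 'z'
  'l' (11) + 17 = 2 → 'c'
  'l' (11) + 17 = 2 → 'c'
  'i' (8) + 17 = 25 → 'z'
  'o' (14) + 17 = 5 → 'f'
  'n' (13) + 17 = 4 → 'e'
Result = "szcczfe"


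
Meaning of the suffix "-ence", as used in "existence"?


Suffix: -ence
As in: existence -> exist + -ence
Meaning = state of


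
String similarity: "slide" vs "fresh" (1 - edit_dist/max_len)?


Word 1: "slide" (length 5)
Word 2: "fresh" (length 5)
One optimal edit sequence:
  1. substitute 's' -> 'f'  (+1)
  2. substitute 'l' -> 'r'  (+1)
  3. substitute 'i' -> 'e'  (+1)
  4. substitute 'd' -> 's'  (+1)
  5. substitute 'e' -> 'h'  (+1)
Edit distance = 5
Max length = max(5, 5) = 5
Similarity = 1 - 5/5
= 0.0000


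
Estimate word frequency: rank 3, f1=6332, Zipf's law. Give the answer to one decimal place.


Zipf's law: f(r) = f(1) / r
f(1) = 6332
f(3) = 6332 / 3
= 2110.7 occurrences


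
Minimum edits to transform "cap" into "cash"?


Word 1: "cap" (length 3)
Word 2: "cash" (length 4)
One optimal edit sequence (insert/delete/substitute each cost 1):
  1. keep 'c'
  2. keep 'a'
  3. insert 's'  (+1)
  4. substitute 'p' -> 'h'  (+1)
Total edit operations: 2
Edit distance = 2


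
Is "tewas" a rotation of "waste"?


Word: "waste", Candidate: "tewas"
Method: check if candidate is substring of word+word
"wastewaste" contains "tewas"? Yes
Is rotation = Yes


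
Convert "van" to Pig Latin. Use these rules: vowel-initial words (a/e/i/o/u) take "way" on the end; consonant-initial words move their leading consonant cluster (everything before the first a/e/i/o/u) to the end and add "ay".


Word: "van"
Starts with consonant(s) → move to end, add 'ay'
Consonant cluster: "v"
Pig Latin = "anvay"


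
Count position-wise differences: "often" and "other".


Comparing character by character (same length = 5):
  Pos 0: 'o' vs 'o' =
  Pos 1: 'f' vs 't' !=
  Pos 2: 't' vs 'h' !=
  Pos 3: 'e' vs 'e' =
  Pos 4: 'n' vs 'r' !=
Hamming distance = 3


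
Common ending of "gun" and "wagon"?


Word 1: "gun"
Word 2: "wagon"
Comparing from end:
  Pos -1: 'n' == 'n'
  Pos -2: 'u' != 'o' (stop)
LCS = "n" (length 1)


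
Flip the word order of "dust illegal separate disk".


Original: "dust illegal separate disk"
Words (1..n): dust | illegal | separate | disk
Reversed (n..1): disk | separate | illegal | dust
Result = "disk separate illegal dust"


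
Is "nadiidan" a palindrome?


Word: "nadiidan"
Reversed: "nadiidan"
Forward == Backward? nadiidan == nadiidan
Palindrome = Yes


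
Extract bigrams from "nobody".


Word: "nobody" (length 6)
Number of bigrams = 6 - 2 + 1 = 5
  Position 0: "no"
  Position 1: "ob"
  Position 2: "bo"
  Position 3: "od"
  Position 4: "dy"
Bigrams = "no", "ob", "bo", "od", "dy"


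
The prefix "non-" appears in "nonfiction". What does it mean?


Prefix: non-
As in: nonfiction -> non- + fiction
Meaning = not


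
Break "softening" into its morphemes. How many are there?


Word: "softening"
Morphemes: soft + -en + -ing
Each morpheme carries meaning
= 3 morphemes


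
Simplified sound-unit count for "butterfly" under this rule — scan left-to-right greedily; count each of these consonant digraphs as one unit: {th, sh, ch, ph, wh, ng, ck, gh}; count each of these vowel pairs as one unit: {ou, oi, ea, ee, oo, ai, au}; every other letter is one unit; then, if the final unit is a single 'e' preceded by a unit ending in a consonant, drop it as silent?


Word: "butterfly" (9 letters)
Left-to-right scan:
  1. 'b' (letter)
  2. 'u' (letter)
  3. 't' (letter)
  4. 't' (letter)
  5. 'e' (letter)
  6. 'r' (letter)
  7. 'f' (letter)
  8. 'l' (letter)
  9. 'y' (letter)
Units from scan: 9
Sound units = 9 units


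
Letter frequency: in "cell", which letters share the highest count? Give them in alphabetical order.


Word: "cell"
Letter counts:
  'c': 1
  'e': 1
  'l': 2
Maximum count = 2
Most frequent = 'l' (2 times each)


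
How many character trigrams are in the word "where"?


Word: "where" (length 5)
Number of 3-grams = length - 3 + 1 = 5 - 3 + 1
= 3


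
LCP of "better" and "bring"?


Word 1: "better"
Word 2: "bring"
Comparing from start:
  Pos 0: 'b' == 'b'
  Pos 1: 'e' != 'r' (stop)
LCP = "b" (length 1)


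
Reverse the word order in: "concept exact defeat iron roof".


Original: "concept exact defeat iron roof"
Words (1..n): concept | exact | defeat | iron | roof
Reversed (n..1): roof | iron | defeat | exact | concept
Result = "roof iron defeat exact concept"


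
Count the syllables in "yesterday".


Word: "yesterday"
Syllable breakdown: yes-ter-day
Counting: 3 parts
= 3 syllables


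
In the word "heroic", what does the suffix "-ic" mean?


Suffix: -ic
Example: heroic (hero + -ic)
Meaning = relating to


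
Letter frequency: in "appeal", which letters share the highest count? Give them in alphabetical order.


Word: "appeal"
Letter counts:
  'a': 2
  'e': 1
  'l': 1
  'p': 2
Maximum count = 2
Most frequent = 'a', 'p' (2 times each)


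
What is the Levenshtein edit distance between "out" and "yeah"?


Word 1: "out" (length 3)
Word 2: "yeah" (length 4)
One optimal edit sequence (insert/delete/substitute each cost 1):
  1. insert 'y'  (+1)
  2. substitute 'o' -> 'e'  (+1)
  3. substitute 'u' -> 'a'  (+1)
  4. substitute 't' -> 'h'  (+1)
Total edit operations: 4
Edit distance = 4


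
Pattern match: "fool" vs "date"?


Pattern of "fool": [0, 1, 1, 2]
Pattern of "date": [0, 1, 2, 3]
Patterns do not match
Same pattern = No


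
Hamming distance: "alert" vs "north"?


Comparing character by character (same length = 5):
  Pos 0: 'a' vs 'n' !=
  Pos 1: 'l' vs 'o' !=
  Pos 2: 'e' vs 'r' !=
  Pos 3: 'r' vs 't' !=
  Pos 4: 't' vs 'h' !=
Hamming distance = 5


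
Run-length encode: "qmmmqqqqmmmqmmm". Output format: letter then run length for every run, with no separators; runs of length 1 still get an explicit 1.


String: "qmmmqqqqmmmqmmm"
Scanning for consecutive runs:
  'q' x 1
  'm' x 3
  'q' x 4
  'm' x 3
  'q' x 1
  'm' x 3
RLE = "q1m3q4m3q1m3"


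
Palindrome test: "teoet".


Word: "teoet"
Reversed: "teoet"
Forward == Backward? teoet == teoet
Palindrome = Yes


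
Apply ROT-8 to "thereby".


Word: "thereby"
Shift: 8
Each letter → (letter + shift) mod 26:
  't' (19) + 8 = 1 → 'b'
  'h' (7) + 8 = 15 → 'p'
  'e' (4) + 8 = 12 → 'm'
  'r' (17) + 8 = 25 → 'z'
  'e' (4) + 8 = 12 → 'm'
  'b' (1) + 8 = 9 → 'j'
  'y' (24) + 8 = 6 → 'g'
Result = "bpmzmjg"


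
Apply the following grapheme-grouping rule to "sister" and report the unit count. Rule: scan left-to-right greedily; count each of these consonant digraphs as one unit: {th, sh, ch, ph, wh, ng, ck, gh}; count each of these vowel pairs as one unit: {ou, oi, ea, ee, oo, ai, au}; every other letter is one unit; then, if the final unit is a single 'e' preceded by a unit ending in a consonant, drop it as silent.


Word: "sister" (6 letters)
Left-to-right scan:
  (1) 's' (letter)
  (2) 'i' (letter)
  (3) 's' (letter)
  (4) 't' (letter)
  (5) 'e' (letter)
  (6) 'r' (letter)
Units from scan: 6
Sound units = 6 units


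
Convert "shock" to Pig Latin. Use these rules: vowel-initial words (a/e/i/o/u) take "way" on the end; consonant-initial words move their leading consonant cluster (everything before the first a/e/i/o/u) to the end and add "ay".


Word: "shock"
Starts with consonant(s) → move to end, add 'ay'
Consonant cluster: "sh"
Pig Latin = "ockshay"


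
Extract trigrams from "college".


Word: "college" (length 7)
Number of trigrams = 7 - 3 + 1 = 5
  Position 0: "col"
  Position 1: "oll"
  Position 2: "lle"
  Position 3: "leg"
  Position 4: "ege"
Trigrams = "col", "oll", "lle", "leg", "ege"


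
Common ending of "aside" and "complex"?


Word 1: "aside"
Word 2: "complex"
Comparing from end:
  Pos -1: 'e' != 'x' (stop)
LCS = "" (length 0)


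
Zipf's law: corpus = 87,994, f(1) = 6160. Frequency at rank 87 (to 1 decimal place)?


Zipf's law: f(r) = f(1) / r
f(1) = 6160
f(87) = 6160 / 87
= 70.8 occurrences


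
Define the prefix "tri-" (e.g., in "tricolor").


Prefix: tri-
Example: tricolor = tri- + color
Meaning = three


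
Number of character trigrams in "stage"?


Word: "stage" (length 5)
Number of 3-grams = length - 3 + 1 = 5 - 3 + 1
= 3


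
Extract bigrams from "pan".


Word: "pan" (length 3)
Number of bigrams = 3 - 2 + 1 = 2
  Position 0: "pa"
  Position 1: "an"
Bigrams = "pa", "an"


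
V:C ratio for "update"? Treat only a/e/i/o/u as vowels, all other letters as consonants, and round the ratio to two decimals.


Word: "update"
Vowels (a,e,i,o,u): 3
Consonants: 3
Ratio = 3/3
= 1.00


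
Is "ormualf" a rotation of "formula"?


Word: "formula", Candidate: "ormualf"
Method: check if candidate is substring of word+word
"formulaformula" contains "ormualf"? No
Is rotation = No


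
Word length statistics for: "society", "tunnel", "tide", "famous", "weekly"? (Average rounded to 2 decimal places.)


Lengths: "society"=7, "tunnel"=6, "tide"=4, "famous"=6, "weekly"=6
Sum = 29, Count = 5
Average = 29/5 = 5.80
= avg=5.80, min=4, max=7


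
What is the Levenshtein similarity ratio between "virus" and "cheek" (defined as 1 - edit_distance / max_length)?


Word 1: "virus" (length 5)
Word 2: "cheek" (length 5)
One optimal edit sequence:
  1. substitute 'v' -> 'c'  (+1)
  2. substitute 'i' -> 'h'  (+1)
  3. substitute 'r' -> 'e'  (+1)
  4. substitute 'u' -> 'e'  (+1)
  5. substitute 's' -> 'k'  (+1)
Edit distance = 5
Max length = max(5, 5) = 5
Similarity = 1 - 5/5
= 0.0000


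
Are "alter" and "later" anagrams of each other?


Word 1: "alter" → sorted: aelrt
Word 2: "later" → sorted: aelrt
Same letters? aelrt == aelrt
Anagram = Yes


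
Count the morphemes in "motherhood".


Word: "motherhood"
Morphemes: mother / -hood
Each morpheme carries meaning
= 2 morphemes


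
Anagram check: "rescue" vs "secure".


Word 1: "rescue" → sorted: ceersu
Word 2: "secure" → sorted: ceersu
Same letters? ceersu == ceersu
Anagram = Yes


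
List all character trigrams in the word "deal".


Word: "deal" (length 4)
Number of trigrams = 4 - 3 + 1 = 2
  Position 0: "dea"
  Position 1: "eal"
Trigrams = "dea", "eal"


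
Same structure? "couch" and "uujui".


Pattern of "couch": [0, 1, 2, 0, 3]
Pattern of "uujui": [0, 0, 1, 0, 2]
Patterns do not match
Same pattern = No


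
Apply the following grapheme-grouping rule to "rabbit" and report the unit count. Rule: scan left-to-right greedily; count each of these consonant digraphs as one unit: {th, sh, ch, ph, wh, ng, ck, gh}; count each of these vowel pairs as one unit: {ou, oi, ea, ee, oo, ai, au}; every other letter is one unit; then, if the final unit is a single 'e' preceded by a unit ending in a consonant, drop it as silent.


Word: "rabbit" (6 letters)
Left-to-right scan:
  [1] 'r' (letter)
  [2] 'a' (letter)
  [3] 'b' (letter)
  [4] 'b' (letter)
  [5] 'i' (letter)
  [6] 't' (letter)
Units from scan: 6
Sound units = 6 units


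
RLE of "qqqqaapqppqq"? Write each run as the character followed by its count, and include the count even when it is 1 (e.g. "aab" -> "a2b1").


String: "qqqqaapqppqq"
Scanning for consecutive runs:
  'q' x 4
  'a' x 2
  'p' x 1
  'q' x 1
  'p' x 2
  'q' x 2
RLE = "q4a2p1q1p2q2"


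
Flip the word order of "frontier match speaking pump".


Original: "frontier match speaking pump"
Words (1..n): frontier | match | speaking | pump
Reversed (n..1): pump | speaking | match | frontier
Result = "pump speaking match frontier"


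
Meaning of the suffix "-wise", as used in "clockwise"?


Suffix: -wise
Example: clockwise = clock + -wise
Meaning = in the manner of


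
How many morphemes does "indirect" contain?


Word: "indirect"
Morphemes: in- | direct
Each morpheme carries meaning
= 2 morphemes


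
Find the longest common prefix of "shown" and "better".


Word 1: "shown"
Word 2: "better"
Comparing from start:
  Pos 0: 's' != 'b' (stop)
LCP = "" (length 0)


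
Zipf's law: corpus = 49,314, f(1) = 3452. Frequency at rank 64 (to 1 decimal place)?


Zipf's law: f(r) = f(1) / r
f(1) = 3452
f(64) = 3452 / 64
= 53.9 occurrences


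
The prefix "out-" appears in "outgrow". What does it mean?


Prefix: out-
As in: outgrow -> out- + grow
Meaning = surpass


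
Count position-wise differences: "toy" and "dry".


Comparing character by character (same length = 3):
  Pos 0: 't' vs 'd' !=
  Pos 1: 'o' vs 'r' !=
  Pos 2: 'y' vs 'y' =
Hamming distance = 2


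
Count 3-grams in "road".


Word: "road" (length 4)
Number of 3-grams = length - 3 + 1 = 4 - 3 + 1
= 2


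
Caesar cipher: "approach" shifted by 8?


Word: "approach"
Shift: 8
Each letter → (letter + shift) mod 26:
  'a' (0) + 8 = 8 → 'i'
  'p' (15) + 8 = 23 → 'x'
  'p' (15) + 8 = 23 → 'x'
  'r' (17) + 8 = 25 → 'z'
  'o' (14) + 8 = 22 → 'w'
  'a' (0) + 8 = 8 → 'i'
  'c' (2) + 8 = 10 → 'k'
  'h' (7) + 8 = 15 → 'p'
Result = "ixxzwikp"


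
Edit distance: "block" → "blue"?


Word 1: "block" (length 5)
Word 2: "blue" (length 4)
One optimal edit sequence (insert/delete/substitute each cost 1):
  1. keep 'b'
  2. keep 'l'
  3. delete 'o'  (+1)
  4. substitute 'c' -> 'u'  (+1)
  5. substitute 'k' -> 'e'  (+1)
Total edit operations: 3
Edit distance = 3


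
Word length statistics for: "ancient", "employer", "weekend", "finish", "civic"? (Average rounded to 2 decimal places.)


Lengths: "ancient"=7, "employer"=8, "weekend"=7, "finish"=6, "civic"=5
Sum = 33, Count = 5
Average = 33/5 = 6.60
= avg=6.60, min=5, max=8


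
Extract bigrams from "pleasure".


Word: "pleasure" (length 8)
Number of bigrams = 8 - 2 + 1 = 7
  Position 0: "pl"
  Position 1: "le"
  Position 2: "ea"
  Position 3: "as"
  Position 4: "su"
  Position 5: "ur"
  Position 6: "re"
Bigrams = "pl", "le", "ea", "as", "su", "ur", "re"


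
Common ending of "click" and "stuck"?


Word 1: "click"
Word 2: "stuck"
Comparing from end:
  Pos -1: 'k' == 'k'
  Pos -2: 'c' == 'c'
  Pos -3: 'i' != 'u' (stop)
LCS = "ck" (length 2)


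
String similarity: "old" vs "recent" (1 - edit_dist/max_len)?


Word 1: "old" (length 3)
Word 2: "recent" (length 6)
One optimal edit sequence:
  1. insert 'r'  (+1)
  2. insert 'e'  (+1)
  3. insert 'c'  (+1)
  4. substitute 'o' -> 'e'  (+1)
  5. substitute 'l' -> 'n'  (+1)
  6. substitute 'd' -> 't'  (+1)
Edit distance = 6
Max length = max(3, 6) = 6
Similarity = 1 - 6/6
= 0.0000


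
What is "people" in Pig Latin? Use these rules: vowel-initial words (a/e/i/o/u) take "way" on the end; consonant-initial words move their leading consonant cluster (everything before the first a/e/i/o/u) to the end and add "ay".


Word: "people"
Starts with consonant(s) → move to end, add 'ay'
Consonant cluster: "p"
Pig Latin = "eoplepay"


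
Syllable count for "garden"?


Word: "garden"
Syllable breakdown: gar-den
Counting: 2 parts
= 2 syllables


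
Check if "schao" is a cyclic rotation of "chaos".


Word: "chaos", Candidate: "schao"
Method: check if candidate is substring of word+word
"chaoschaos" contains "schao"? Yes
Is rotation = Yes


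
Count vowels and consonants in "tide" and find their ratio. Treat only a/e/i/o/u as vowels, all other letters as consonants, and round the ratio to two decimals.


Word: "tide"
Vowels (a,e,i,o,u): 2
Consonants: 2
Ratio = 2/2
= 1.00


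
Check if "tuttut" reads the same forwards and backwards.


Word: "tuttut"
Reversed: "tuttut"
Forward == Backward? tuttut == tuttut
Palindrome = Yes


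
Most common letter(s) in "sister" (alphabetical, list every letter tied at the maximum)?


Word: "sister"
Letter counts:
  'e': 1
  'i': 1
  'r': 1
  's': 2
  't': 1
Maximum count = 2
Most frequent = 's' (2 times each)


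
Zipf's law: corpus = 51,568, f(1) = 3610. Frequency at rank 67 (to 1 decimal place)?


Zipf's law: f(r) = f(1) / r
f(1) = 3610
f(67) = 3610 / 67
= 53.9 occurrences


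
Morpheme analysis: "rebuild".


Word: "rebuild"
Morphemes: re- | build
Each morpheme carries meaning
= 2 morphemes


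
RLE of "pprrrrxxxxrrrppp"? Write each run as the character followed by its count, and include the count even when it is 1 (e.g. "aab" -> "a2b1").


String: "pprrrrxxxxrrrppp"
Scanning for consecutive runs:
  'p' x 2
  'r' x 4
  'x' x 4
  'r' x 3
  'p' x 3
RLE = "p2r4x4r3p3"


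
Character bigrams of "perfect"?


Word: "perfect" (length 7)
Number of bigrams = 7 - 2 + 1 = 6
  Position 0: "pe"
  Position 1: "er"
  Position 2: "rf"
  Position 3: "fe"
  Position 4: "ec"
  Position 5: "ct"
Bigrams = "pe", "er", "rf", "fe", "ec", "ct"


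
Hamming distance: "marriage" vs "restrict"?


Comparing character by character (same length = 8):
  Pos 0: 'm' vs 'r' !=
  Pos 1: 'a' vs 'e' !=
  Pos 2: 'r' vs 's' !=
  Pos 3: 'r' vs 't' !=
  Pos 4: 'i' vs 'r' !=
  Pos 5: 'a' vs 'i' !=
  Pos 6: 'g' vs 'c' !=
  Pos 7: 'e' vs 't' !=
Hamming distance = 8


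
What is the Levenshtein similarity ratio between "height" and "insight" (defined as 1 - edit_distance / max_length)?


Word 1: "height" (length 6)
Word 2: "insight" (length 7)
One optimal edit sequence:
  1. insert 'i'  (+1)
  2. substitute 'h' -> 'n'  (+1)
  3. substitute 'e' -> 's'  (+1)
  4. keep 'i'
  5. keep 'g'
  6. keep 'h'
  7. keep 't'
Edit distance = 3
Max length = max(6, 7) = 7
Similarity = 1 - 3/7
= 0.5714


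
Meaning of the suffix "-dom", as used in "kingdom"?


Suffix: -dom
Example: kingdom = king + -dom
Meaning = state / realm


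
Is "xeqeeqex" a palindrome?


Word: "xeqeeqex"
Reversed: "xeqeeqex"
Forward == Backward? xeqeeqex == xeqeeqex
Palindrome = Yes


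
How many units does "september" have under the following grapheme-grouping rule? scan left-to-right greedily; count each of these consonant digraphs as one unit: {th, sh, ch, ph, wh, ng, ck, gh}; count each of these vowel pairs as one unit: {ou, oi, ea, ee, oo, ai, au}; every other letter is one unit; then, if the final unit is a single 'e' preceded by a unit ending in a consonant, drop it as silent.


Word: "september" (9 letters)
Left-to-right scan:
  1. 's' (letter)
  2. 'e' (letter)
  3. 'p' (letter)
  4. 't' (letter)
  5. 'e' (letter)
  6. 'm' (letter)
  7. 'b' (letter)
  8. 'e' (letter)
  9. 'r' (letter)
Units from scan: 9
Sound units = 9 units


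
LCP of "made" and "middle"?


Word 1: "made"
Word 2: "middle"
Comparing from start:
  Pos 0: 'm' == 'm'
  Pos 1: 'a' != 'i' (stop)
LCP = "m" (length 1)


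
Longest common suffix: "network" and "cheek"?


Word 1: "network"
Word 2: "cheek"
Comparing from end:
  Pos -1: 'k' == 'k'
  Pos -2: 'r' != 'e' (stop)
LCS = "k" (length 1)


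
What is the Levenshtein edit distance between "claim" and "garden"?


Word 1: "claim" (length 5)
Word 2: "garden" (length 6)
One optimal edit sequence (insert/delete/substitute each cost 1):
  1. insert 'g'  (+1)
  2. substitute 'c' -> 'a'  (+1)
  3. substitute 'l' -> 'r'  (+1)
  4. substitute 'a' -> 'd'  (+1)
  5. substitute 'i' -> 'e'  (+1)
  6. substitute 'm' -> 'n'  (+1)
Total edit operations: 6
Edit distance = 6


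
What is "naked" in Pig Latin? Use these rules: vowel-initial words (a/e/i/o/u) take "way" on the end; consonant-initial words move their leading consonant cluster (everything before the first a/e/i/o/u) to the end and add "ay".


Word: "naked"
Starts with consonant(s) → move to end, add 'ay'
Consonant cluster: "n"
Pig Latin = "akednay"


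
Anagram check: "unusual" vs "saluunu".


Word 1: "unusual" → sorted: alnsuuu
Word 2: "saluunu" → sorted: alnsuuu
Same letters? alnsuuu == alnsuuu
Anagram = Yes


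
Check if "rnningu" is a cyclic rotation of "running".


Word: "running", Candidate: "rnningu"
Method: check if candidate is substring of word+word
"runningrunning" contains "rnningu"? No
Is rotation = No


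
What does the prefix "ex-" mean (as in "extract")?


Prefix: ex-
Example: extract (ex- + tract)
Meaning = out / former


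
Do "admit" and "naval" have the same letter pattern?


Pattern of "admit": [0, 1, 2, 3, 4]
Pattern of "naval": [0, 1, 2, 1, 3]
Patterns do not match
Same pattern = No


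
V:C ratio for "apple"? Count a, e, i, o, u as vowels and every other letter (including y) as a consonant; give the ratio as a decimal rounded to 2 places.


Word: "apple"
Vowels (a,e,i,o,u): 2
Consonants: 3
Ratio = 2/3
= 0.67


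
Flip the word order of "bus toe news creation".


Original: "bus toe news creation"
Words (1..n): bus | toe | news | creation
Reversed (n..1): creation | news | toe | bus
Result = "creation news toe bus"


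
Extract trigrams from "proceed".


Word: "proceed" (length 7)
Number of trigrams = 7 - 3 + 1 = 5
  Position 0: "pro"
  Position 1: "roc"
  Position 2: "oce"
  Position 3: "cee"
  Position 4: "eed"
Trigrams = "pro", "roc", "oce", "cee", "eed"


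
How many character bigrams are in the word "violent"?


Word: "violent" (length 7)
Number of 2-grams = length - 2 + 1 = 7 - 2 + 1
= 6


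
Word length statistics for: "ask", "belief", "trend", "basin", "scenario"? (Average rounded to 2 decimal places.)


Lengths: "ask"=3, "belief"=6, "trend"=5, "basin"=5, "scenario"=8
Sum = 27, Count = 5
Average = 27/5 = 5.40
= avg=5.40, min=3, max=8


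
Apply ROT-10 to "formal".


Word: "formal"
Shift: 10
Each letter → (letter + shift) mod 26:
  'f' (5) + 10 = 15 → 'p'
  'o' (14) + 10 = 24 → 'y'
  'r' (17) + 10 = 1 → 'b'
  'm' (12) + 10 = 22 → 'w'
  'a' (0) + 10 = 10 → 'k'
  'l' (11) + 10 = 21 → 'v'
Result = "pybwkv"


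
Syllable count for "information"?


Word: "information"
Syllable breakdown: in-for-ma-tion
Counting: 4 parts
= 4 syllables


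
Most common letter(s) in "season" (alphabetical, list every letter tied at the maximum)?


Word: "season"
Letter counts:
  'a': 1
  'e': 1
  'n': 1
  'o': 1
  's': 2
Maximum count = 2
Most frequent = 's' (2 times each)


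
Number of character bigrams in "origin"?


Word: "origin" (length 6)
Number of 2-grams = length - 2 + 1 = 6 - 2 + 1
= 5


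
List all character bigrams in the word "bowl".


Word: "bowl" (length 4)
Number of bigrams = 4 - 2 + 1 = 3
  Position 0: "bo"
  Position 1: "ow"
  Position 2: "wl"
Bigrams = "bo", "ow", "wl"


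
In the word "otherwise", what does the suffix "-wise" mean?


Suffix: -wise
Example: otherwise = other + -wise
Meaning = in the manner of


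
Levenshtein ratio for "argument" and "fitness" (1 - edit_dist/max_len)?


Word 1: "argument" (length 8)
Word 2: "fitness" (length 7)
One optimal edit sequence:
  1. delete 'a'  (+1)
  2. substitute 'r' -> 'f'  (+1)
  3. substitute 'g' -> 'i'  (+1)
  4. substitute 'u' -> 't'  (+1)
  5. substitute 'm' -> 'n'  (+1)
  6. keep 'e'
  7. substitute 'n' -> 's'  (+1)
  8. substitute 't' -> 's'  (+1)
Edit distance = 7
Max length = max(8, 7) = 8
Similarity = 1 - 7/8
= 0.1250


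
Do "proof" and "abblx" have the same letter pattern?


Pattern of "proof": [0, 1, 2, 2, 3]
Pattern of "abblx": [0, 1, 1, 2, 3]
Patterns do not match
Same pattern = No


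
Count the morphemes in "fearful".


Word: "fearful"
Morphemes: fear + -ful
Each morpheme carries meaning
= 2 morphemes


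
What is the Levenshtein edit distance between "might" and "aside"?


Word 1: "might" (length 5)
Word 2: "aside" (length 5)
One optimal edit sequence (insert/delete/substitute each cost 1):
  1. substitute 'm' -> 'a'  (+1)
  2. substitute 'i' -> 's'  (+1)
  3. substitute 'g' -> 'i'  (+1)
  4. substitute 'h' -> 'd'  (+1)
  5. substitute 't' -> 'e'  (+1)
Total edit operations: 5
Edit distance = 5


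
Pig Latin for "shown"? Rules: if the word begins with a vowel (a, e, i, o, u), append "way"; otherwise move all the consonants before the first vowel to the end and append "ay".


Word: "shown"
Starts with consonant(s) → move to end, add 'ay'
Consonant cluster: "sh"
Pig Latin = "ownshay"


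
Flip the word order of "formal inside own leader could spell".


Original: "formal inside own leader could spell"
Words (1..n): formal | inside | own | leader | could | spell
Reversed (n..1): spell | could | leader | own | inside | formal
Result = "spell could leader own inside formal"


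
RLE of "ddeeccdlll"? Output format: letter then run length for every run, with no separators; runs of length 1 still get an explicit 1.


String: "ddeeccdlll"
Scanning for consecutive runs:
  'd' x 2
  'e' x 2
  'c' x 2
  'd' x 1
  'l' x 3
RLE = "d2e2c2d1l3"


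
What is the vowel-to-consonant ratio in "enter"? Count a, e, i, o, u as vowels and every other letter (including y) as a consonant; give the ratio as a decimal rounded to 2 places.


Word: "enter"
Vowels (a,e,i,o,u): 2
Consonants: 3
Ratio = 2/3
= 0.67


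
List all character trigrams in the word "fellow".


Word: "fellow" (length 6)
Number of trigrams = 6 - 3 + 1 = 4
  Position 0: "fel"
  Position 1: "ell"
  Position 2: "llo"
  Position 3: "low"
Trigrams = "fel", "ell", "llo", "low"


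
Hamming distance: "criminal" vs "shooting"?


Comparing character by character (same length = 8):
  Pos 0: 'c' vs 's' !=
  Pos 1: 'r' vs 'h' !=
  Pos 2: 'i' vs 'o' !=
  Pos 3: 'm' vs 'o' !=
  Pos 4: 'i' vs 't' !=
  Pos 5: 'n' vs 'i' !=
  Pos 6: 'a' vs 'n' !=
  Pos 7: 'l' vs 'g' !=
Hamming distance = 8


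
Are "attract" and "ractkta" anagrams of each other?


Word 1: "attract" → sorted: aacrttt
Word 2: "ractkta" → sorted: aackrtt
Same letters? aacrttt != aackrtt
Anagram = No


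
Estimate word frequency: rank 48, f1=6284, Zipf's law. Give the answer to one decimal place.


Zipf's law: f(r) = f(1) / r
f(1) = 6284
f(48) = 6284 / 48
= 130.9 occurrences


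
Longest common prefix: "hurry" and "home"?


Word 1: "hurry"
Word 2: "home"
Comparing from start:
  Pos 0: 'h' == 'h'
  Pos 1: 'u' != 'o' (stop)
LCP = "h" (length 1)


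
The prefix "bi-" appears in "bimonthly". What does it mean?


Prefix: bi-
Example: bimonthly (bi- + monthly)
Meaning = two


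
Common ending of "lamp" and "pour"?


Word 1: "lamp"
Word 2: "pour"
Comparing from end:
  Pos -1: 'p' != 'r' (stop)
LCS = "" (length 0)


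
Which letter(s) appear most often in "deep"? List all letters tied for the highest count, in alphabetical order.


Word: "deep"
Letter counts:
  'd': 1
  'e': 2
  'p': 1
Maximum count = 2
Most frequent = 'e' (2 times each)


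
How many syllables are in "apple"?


Word: "apple"
Syllable breakdown: ap-ple
Counting: 2 parts
= 2 syllables


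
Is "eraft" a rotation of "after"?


Word: "after", Candidate: "eraft"
Method: check if candidate is substring of word+word
"afterafter" contains "eraft"? Yes
Is rotation = Yes


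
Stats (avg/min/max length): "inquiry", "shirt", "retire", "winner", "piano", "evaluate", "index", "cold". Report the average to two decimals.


Lengths: "inquiry"=7, "shirt"=5, "retire"=6, "winner"=6, "piano"=5, "evaluate"=8, "index"=5, "cold"=4
Sum = 46, Count = 8
Average = 46/8 = 5.75
= avg=5.75, min=4, max=8


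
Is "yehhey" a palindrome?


Word: "yehhey"
Reversed: "yehhey"
Forward == Backward? yehhey == yehhey
Palindrome = Yes


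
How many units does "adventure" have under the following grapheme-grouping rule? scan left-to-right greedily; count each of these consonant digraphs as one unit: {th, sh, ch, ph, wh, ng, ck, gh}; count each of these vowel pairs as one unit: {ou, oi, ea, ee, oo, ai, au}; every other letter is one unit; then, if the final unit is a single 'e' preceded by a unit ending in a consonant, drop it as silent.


Word: "adventure" (9 letters)
Left-to-right scan:
  [1] 'a' (letter)
  [2] 'd' (letter)
  [3] 'v' (letter)
  [4] 'e' (letter)
  [5] 'n' (letter)
  [6] 't' (letter)
  [7] 'u' (letter)
  [8] 'r' (letter)
  [9] 'e' (letter)
Units from scan: 9
Final unit is 'e' after a consonant -> drop as silent (-1)
Sound units = 8 units


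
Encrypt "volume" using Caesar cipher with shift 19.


Word: "volume"
Shift: 19
Each letter → (letter + shift) mod 26:
  'v' (21) + 19 = 14 → 'o'
  'o' (14) + 19 = 7 → 'h'
  'l' (11) + 19 = 4 → 'e'
  'u' (20) + 19 = 13 → 'n'
  'm' (12) + 19 = 5 → 'f'
  'e' (4) + 19 = 23 → 'x'
Result = "ohenfx"


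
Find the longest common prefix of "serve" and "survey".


Word 1: "serve"
Word 2: "survey"
Comparing from start:
  Pos 0: 's' == 's'
  Pos 1: 'e' != 'u' (stop)
LCP = "s" (length 1)


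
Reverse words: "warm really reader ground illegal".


Original: "warm really reader ground illegal"
Words (1..n): warm | really | reader | ground | illegal
Reversed (n..1): illegal | ground | reader | really | warm
Result = "illegal ground reader really warm"


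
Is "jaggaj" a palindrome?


Word: "jaggaj"
Reversed: "jaggaj"
Forward == Backward? jaggaj == jaggaj
Palindrome = Yes


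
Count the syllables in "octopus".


Word: "octopus"
Syllable breakdown: oc / to / pus
Counting: 3 parts
= 3 syllables


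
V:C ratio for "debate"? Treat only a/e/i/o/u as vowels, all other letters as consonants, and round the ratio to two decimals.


Word: "debate"
Vowels (a,e,i,o,u): 3
Consonants: 3
Ratio = 3/3
= 1.00


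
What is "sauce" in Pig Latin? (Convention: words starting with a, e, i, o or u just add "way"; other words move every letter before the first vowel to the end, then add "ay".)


Word: "sauce"
Starts with consonant(s) → move to end, add 'ay'
Consonant cluster: "s"
Pig Latin = "aucesay"


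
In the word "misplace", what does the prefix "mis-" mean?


Prefix: mis-
Example: misplace = mis- + place
Meaning = wrongly


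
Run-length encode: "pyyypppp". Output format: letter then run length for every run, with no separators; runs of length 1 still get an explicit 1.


String: "pyyypppp"
Scanning for consecutive runs:
  'p' x 1
  'y' x 3
  'p' x 4
RLE = "p1y3p4"


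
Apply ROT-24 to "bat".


Word: "bat"
Shift: 24
Each letter → (letter + shift) mod 26:
  'b' (1) + 24 = 25 → 'z'
  'a' (0) + 24 = 24 → 'y'
  't' (19) + 24 = 17 → 'r'
Result = "zyr"


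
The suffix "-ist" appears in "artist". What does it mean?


Suffix: -ist
Example: artist (art + -ist)
Meaning = one who practices


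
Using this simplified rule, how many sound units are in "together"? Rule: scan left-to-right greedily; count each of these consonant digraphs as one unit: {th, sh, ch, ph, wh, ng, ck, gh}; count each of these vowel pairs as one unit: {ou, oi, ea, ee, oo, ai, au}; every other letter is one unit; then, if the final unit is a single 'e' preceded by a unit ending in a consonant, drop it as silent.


Word: "together" (8 letters)
Left-to-right scan:
  (1) 't' (letter)
  (2) 'o' (letter)
  (3) 'g' (letter)
  (4) 'e' (letter)
  (5) 'th' (digraph)
  (6) 'e' (letter)
  (7) 'r' (letter)
Units from scan: 7
Sound units = 7 units


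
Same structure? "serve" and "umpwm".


Pattern of "serve": [0, 1, 2, 3, 1]
Pattern of "umpwm": [0, 1, 2, 3, 1]
Patterns match
Same pattern = Yes


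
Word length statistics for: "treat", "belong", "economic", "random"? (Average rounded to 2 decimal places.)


Lengths: "treat"=5, "belong"=6, "economic"=8, "random"=6
Sum = 25, Count = 4
Average = 25/4 = 6.25
= avg=6.25, min=5, max=8


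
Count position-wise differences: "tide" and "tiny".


Comparing character by character (same length = 4):
  Pos 0: 't' vs 't' =
  Pos 1: 'i' vs 'i' =
  Pos 2: 'd' vs 'n' !=
  Pos 3: 'e' vs 'y' !=
Hamming distance = 2


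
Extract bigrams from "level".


Word: "level" (length 5)
Number of bigrams = 5 - 2 + 1 = 4
  Position 0: "le"
  Position 1: "ev"
  Position 2: "ve"
  Position 3: "el"
Bigrams = "le", "ev", "ve", "el"


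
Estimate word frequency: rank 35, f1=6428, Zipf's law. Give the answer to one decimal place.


Zipf's law: f(r) = f(1) / r
f(1) = 6428
f(35) = 6428 / 35
= 183.7 occurrences


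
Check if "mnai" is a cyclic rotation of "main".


Word: "main", Candidate: "mnai"
Method: check if candidate is substring of word+word
"mainmain" contains "mnai"? No
Is rotation = No


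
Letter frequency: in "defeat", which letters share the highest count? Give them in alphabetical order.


Word: "defeat"
Letter counts:
  'a': 1
  'd': 1
  'e': 2
  'f': 1
  't': 1
Maximum count = 2
Most frequent = 'e' (2 times each)


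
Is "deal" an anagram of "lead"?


Word 1: "lead" → sorted: adel
Word 2: "deal" → sorted: adel
Same letters? adel == adel
Anagram = Yes


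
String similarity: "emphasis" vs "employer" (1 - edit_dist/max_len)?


Word 1: "emphasis" (length 8)
Word 2: "employer" (length 8)
One optimal edit sequence:
  1. keep 'e'
  2. keep 'm'
  3. keep 'p'
  4. substitute 'h' -> 'l'  (+1)
  5. substitute 'a' -> 'o'  (+1)
  6. substitute 's' -> 'y'  (+1)
  7. substitute 'i' -> 'e'  (+1)
  8. substitute 's' -> 'r'  (+1)
Edit distance = 5
Max length = max(8, 8) = 8
Similarity = 1 - 5/8
= 0.3750


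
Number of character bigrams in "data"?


Word: "data" (length 4)
Number of 2-grams = length - 2 + 1 = 4 - 2 + 1
= 3


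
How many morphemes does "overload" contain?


Word: "overload"
Morphemes: over- | load
Each morpheme carries meaning
= 2 morphemes


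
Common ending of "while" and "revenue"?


Word 1: "while"
Word 2: "revenue"
Comparing from end:
  Pos -1: 'e' == 'e'
  Pos -2: 'l' != 'u' (stop)
LCS = "e" (length 1)


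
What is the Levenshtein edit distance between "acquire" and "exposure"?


Word 1: "acquire" (length 7)
Word 2: "exposure" (length 8)
One optimal edit sequence (insert/delete/substitute each cost 1):
  1. insert 'e'  (+1)
  2. substitute 'a' -> 'x'  (+1)
  3. substitute 'c' -> 'p'  (+1)
  4. substitute 'q' -> 'o'  (+1)
  5. substitute 'u' -> 's'  (+1)
  6. substitute 'i' -> 'u'  (+1)
  7. keep 'r'
  8. keep 'e'
Total edit operations: 6
Edit distance = 6


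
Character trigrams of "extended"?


Word: "extended" (length 8)
Number of trigrams = 8 - 3 + 1 = 6
  Position 0: "ext"
  Position 1: "xte"
  Position 2: "ten"
  Position 3: "end"
  Position 4: "nde"
  Position 5: "ded"
Trigrams = "ext", "xte", "ten", "end", "nde", "ded"


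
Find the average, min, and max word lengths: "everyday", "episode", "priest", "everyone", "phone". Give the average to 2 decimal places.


Lengths: "everyday"=8, "episode"=7, "priest"=6, "everyone"=8, "phone"=5
Sum = 34, Count = 5
Average = 34/5 = 6.80
= avg=6.80, min=5, max=8


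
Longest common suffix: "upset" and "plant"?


Word 1: "upset"
Word 2: "plant"
Comparing from end:
  Pos -1: 't' == 't'
  Pos -2: 'e' != 'n' (stop)
LCS = "t" (length 1)


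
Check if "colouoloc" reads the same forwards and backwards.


Word: "colouoloc"
Reversed: "colouoloc"
Forward == Backward? colouoloc == colouoloc
Palindrome = Yes


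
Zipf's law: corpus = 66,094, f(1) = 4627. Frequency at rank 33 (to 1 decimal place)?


Zipf's law: f(r) = f(1) / r
f(1) = 4627
f(33) = 4627 / 33
= 140.2 occurrences


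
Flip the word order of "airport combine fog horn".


Original: "airport combine fog horn"
Words (1..n): airport | combine | fog | horn
Reversed (n..1): horn | fog | combine | airport
Result = "horn fog combine airport"


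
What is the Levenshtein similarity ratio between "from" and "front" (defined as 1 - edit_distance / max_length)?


Word 1: "from" (length 4)
Word 2: "front" (length 5)
One optimal edit sequence:
  1. keep 'f'
  2. keep 'r'
  3. keep 'o'
  4. insert 'n'  (+1)
  5. substitute 'm' -> 't'  (+1)
Edit distance = 2
Max length = max(4, 5) = 5
Similarity = 1 - 2/5
= 0.6000


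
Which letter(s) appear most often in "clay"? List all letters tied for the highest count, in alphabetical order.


Word: "clay"
Letter counts:
  'a': 1
  'c': 1
  'l': 1
  'y': 1
Maximum count = 1
Most frequent = 'a', 'c', 'l', 'y' (1 time each)


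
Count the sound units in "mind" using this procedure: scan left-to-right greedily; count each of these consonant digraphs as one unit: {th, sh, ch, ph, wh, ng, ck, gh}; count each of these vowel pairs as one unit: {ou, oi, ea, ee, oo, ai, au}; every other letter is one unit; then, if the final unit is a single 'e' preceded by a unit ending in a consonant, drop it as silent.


Word: "mind" (4 letters)
Left-to-right scan:
  [1] 'm' (letter)
  [2] 'i' (letter)
  [3] 'n' (letter)
  [4] 'd' (letter)
Units from scan: 4
Sound units = 4 units
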